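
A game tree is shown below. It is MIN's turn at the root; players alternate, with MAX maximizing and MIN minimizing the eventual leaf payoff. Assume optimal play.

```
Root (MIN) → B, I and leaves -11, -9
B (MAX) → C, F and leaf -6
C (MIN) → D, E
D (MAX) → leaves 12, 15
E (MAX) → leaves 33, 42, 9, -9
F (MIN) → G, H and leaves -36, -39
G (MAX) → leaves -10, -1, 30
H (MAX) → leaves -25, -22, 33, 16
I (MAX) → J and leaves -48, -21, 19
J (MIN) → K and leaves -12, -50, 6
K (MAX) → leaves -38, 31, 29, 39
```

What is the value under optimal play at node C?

15

D: max(12, 15) = 15
E: max(33, 42, 9, -9) = 42
C: min(15, 42) = 15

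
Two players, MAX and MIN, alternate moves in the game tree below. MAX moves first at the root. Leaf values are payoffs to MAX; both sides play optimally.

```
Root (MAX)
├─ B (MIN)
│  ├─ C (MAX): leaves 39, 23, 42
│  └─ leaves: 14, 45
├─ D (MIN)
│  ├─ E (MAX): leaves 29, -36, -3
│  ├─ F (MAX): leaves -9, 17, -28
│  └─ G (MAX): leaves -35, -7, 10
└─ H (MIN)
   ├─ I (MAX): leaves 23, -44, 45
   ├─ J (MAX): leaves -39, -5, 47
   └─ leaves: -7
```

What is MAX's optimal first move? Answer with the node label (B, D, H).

C (MAX): max(39, 23, 42) = 42
B (MIN): min(42, 14, 45) = 14
E (MAX): max(29, -36, -3) = 29
F (MAX): max(-9, 17, -28) = 17
G (MAX): max(-35, -7, 10) = 10
D (MIN): min(29, 17, 10) = 10
I (MAX): max(23, -44, 45) = 45
J (MAX): max(-39, -5, 47) = 47
H (MIN): min(45, 47, -7) = -7
Root (MAX): max(14, 10, -7) = 14
MAX picks the child with the highest value: B (value 14).

B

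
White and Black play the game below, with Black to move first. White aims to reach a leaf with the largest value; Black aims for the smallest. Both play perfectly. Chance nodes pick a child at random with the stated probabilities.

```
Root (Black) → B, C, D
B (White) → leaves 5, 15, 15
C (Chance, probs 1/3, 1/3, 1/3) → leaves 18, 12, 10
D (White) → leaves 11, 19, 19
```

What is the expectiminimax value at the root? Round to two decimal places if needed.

B (White): max(5, 15, 15) = 15
C (Chance): 1/3·18 + 1/3·12 + 1/3·10 = 13.33
D (White): max(11, 19, 19) = 19
Root (Black): min(15, 13.33, 19) = 13.33

13.33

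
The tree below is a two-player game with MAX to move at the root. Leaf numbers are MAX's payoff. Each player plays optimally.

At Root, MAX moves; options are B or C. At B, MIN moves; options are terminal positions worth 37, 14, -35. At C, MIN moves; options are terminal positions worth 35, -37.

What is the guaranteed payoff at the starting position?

-35

B (MIN): min(37, 14, -35) = -35
C (MIN): min(35, -37) = -37
Root (MAX): max(-35, -37) = -35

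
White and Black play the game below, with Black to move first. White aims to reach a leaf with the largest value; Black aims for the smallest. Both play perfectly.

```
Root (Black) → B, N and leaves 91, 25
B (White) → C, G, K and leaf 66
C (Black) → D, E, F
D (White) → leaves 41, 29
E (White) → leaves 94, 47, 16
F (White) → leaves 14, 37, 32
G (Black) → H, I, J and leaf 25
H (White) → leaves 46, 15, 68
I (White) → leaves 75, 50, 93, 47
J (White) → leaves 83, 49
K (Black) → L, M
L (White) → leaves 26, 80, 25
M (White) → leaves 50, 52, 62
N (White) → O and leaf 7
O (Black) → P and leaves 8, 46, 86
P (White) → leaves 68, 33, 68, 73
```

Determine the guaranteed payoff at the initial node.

8

D (White): max(41, 29) = 41
E (White): max(94, 47, 16) = 94
F (White): max(14, 37, 32) = 37
C (Black): min(41, 94, 37) = 37
H (White): max(46, 15, 68) = 68
I (White): max(75, 50, 93, 47) = 93
J (White): max(83, 49) = 83
G (Black): min(68, 93, 83, 25) = 25
L (White): max(26, 80, 25) = 80
M (White): max(50, 52, 62) = 62
K (Black): min(80, 62) = 62
B (White): max(37, 25, 62, 66) = 66
P (White): max(68, 33, 68, 73) = 73
O (Black): min(73, 8, 46, 86) = 8
N (White): max(8, 7) = 8
Root (Black): min(66, 8, 91, 25) = 8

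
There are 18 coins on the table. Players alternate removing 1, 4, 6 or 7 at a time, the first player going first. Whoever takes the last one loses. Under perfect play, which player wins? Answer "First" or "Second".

First

i:   0  1  2  3  4  5  6  7  8  9 10 11 12 13 14 15 16 17 18
     W  L  W  L  W  W  L  W  W  W  W  L  W  W  L  W  L  W  W
Position 18 is W, so the first player wins.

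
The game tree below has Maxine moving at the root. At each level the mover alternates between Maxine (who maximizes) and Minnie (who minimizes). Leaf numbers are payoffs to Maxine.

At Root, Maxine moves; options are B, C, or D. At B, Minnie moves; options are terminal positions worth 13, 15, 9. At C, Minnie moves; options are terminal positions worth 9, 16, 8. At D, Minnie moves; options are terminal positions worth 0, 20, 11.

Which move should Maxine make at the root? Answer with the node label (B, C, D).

B

B (Minnie): min(13, 15, 9) = 9
C (Minnie): min(9, 16, 8) = 8
D (Minnie): min(0, 20, 11) = 0
Root (Maxine): max(9, 8, 0) = 9
Maxine picks the child with the highest value: B (value 9).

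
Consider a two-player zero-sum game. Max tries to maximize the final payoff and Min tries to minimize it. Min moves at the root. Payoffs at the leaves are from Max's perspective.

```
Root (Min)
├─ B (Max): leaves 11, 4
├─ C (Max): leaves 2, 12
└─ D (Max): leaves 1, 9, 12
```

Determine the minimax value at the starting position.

B (Max): max(11, 4) = 11
C (Max): max(2, 12) = 12
D (Max): max(1, 9, 12) = 12
Root (Min): min(11, 12, 12) = 11

11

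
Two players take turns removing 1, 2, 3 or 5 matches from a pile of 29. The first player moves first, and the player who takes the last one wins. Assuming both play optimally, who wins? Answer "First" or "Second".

Mark each pile size as W (mover wins) or L (mover loses):
i:   0  1  2  3  4  5  6  7  8  9 10 11 12 13 14 15 16 17 18 19 20 21 22 23 24 25 26 27 28 29
     L  W  W  W  L  W  W  W  L  W  W  W  L  W  W  W  L  W  W  W  L  W  W  W  L  W  W  W  L  W
Position 29 is W, so the first player wins.

First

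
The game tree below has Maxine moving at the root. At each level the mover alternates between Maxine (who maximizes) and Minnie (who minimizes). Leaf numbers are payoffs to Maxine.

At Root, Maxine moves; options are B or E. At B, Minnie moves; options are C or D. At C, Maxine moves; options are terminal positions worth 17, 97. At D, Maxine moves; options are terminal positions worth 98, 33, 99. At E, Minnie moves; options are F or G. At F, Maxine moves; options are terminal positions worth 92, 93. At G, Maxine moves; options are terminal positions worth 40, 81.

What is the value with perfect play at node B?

C: max(17, 97) = 97
D: max(98, 33, 99) = 99
B: min(97, 99) = 97

97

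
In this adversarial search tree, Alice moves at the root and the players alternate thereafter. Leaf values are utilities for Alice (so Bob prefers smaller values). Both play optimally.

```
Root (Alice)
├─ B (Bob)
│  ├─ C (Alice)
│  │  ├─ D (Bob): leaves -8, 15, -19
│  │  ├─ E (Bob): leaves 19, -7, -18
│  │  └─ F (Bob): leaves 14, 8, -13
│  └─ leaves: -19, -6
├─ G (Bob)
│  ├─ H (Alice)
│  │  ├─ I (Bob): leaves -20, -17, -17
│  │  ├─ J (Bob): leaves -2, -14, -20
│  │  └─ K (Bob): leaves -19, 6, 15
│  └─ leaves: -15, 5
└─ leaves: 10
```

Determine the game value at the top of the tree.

D (Bob): min(-8, 15, -19) = -19
E (Bob): min(19, -7, -18) = -18
F (Bob): min(14, 8, -13) = -13
C (Alice): max(-19, -18, -13) = -13
B (Bob): min(-13, -19, -6) = -19
I (Bob): min(-20, -17, -17) = -20
J (Bob): min(-2, -14, -20) = -20
K (Bob): min(-19, 6, 15) = -19
H (Alice): max(-20, -20, -19) = -19
G (Bob): min(-19, -15, 5) = -19
Root (Alice): max(-19, -19, 10) = 10

10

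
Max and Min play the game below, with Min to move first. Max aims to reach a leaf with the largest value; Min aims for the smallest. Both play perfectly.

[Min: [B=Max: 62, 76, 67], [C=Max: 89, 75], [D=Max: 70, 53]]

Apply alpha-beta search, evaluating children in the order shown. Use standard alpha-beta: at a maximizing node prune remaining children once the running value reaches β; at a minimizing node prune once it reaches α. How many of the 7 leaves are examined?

B [α=-∞,β=+∞]: v=76
C [α=-∞,β=76]: v=89 after child 1 ≥ β → β-cutoff, skip 1
D [α=-∞,β=76]: v=70
Root [α=-∞,β=+∞]: v=70
Leaves evaluated: 6 of 7.

6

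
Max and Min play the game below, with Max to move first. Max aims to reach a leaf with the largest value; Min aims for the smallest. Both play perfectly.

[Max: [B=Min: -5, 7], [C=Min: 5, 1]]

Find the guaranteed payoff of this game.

B (Min): min(-5, 7) = -5
C (Min): min(5, 1) = 1
Root (Max): max(-5, 1) = 1

1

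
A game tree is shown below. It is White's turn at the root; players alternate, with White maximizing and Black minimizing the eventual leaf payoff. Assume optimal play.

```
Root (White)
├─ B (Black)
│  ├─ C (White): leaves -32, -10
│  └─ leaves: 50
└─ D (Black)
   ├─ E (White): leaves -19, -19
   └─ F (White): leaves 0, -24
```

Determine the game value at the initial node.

-10

C (White): max(-32, -10) = -10
B (Black): min(-10, 50) = -10
E (White): max(-19, -19) = -19
F (White): max(0, -24) = 0
D (Black): min(-19, 0) = -19
Root (White): max(-10, -19) = -10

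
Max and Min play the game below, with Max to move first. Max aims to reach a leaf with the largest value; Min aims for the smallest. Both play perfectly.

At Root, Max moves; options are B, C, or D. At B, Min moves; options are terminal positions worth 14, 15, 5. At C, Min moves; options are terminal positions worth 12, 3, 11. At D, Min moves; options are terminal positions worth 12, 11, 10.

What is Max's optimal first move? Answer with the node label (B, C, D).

D

B (Min): min(14, 15, 5) = 5
C (Min): min(12, 3, 11) = 3
D (Min): min(12, 11, 10) = 10
Root (Max): max(5, 3, 10) = 10
Max picks the child with the highest value: D (value 10).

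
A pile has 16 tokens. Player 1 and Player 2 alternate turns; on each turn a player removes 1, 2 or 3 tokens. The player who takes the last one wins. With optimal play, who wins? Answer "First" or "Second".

Second

W/L table (W = player to move can force a win):
i:   0  1  2  3  4  5  6  7  8  9 10 11 12 13 14 15 16
     L  W  W  W  L  W  W  W  L  W  W  W  L  W  W  W  L
Position 16 is L, so the second player wins.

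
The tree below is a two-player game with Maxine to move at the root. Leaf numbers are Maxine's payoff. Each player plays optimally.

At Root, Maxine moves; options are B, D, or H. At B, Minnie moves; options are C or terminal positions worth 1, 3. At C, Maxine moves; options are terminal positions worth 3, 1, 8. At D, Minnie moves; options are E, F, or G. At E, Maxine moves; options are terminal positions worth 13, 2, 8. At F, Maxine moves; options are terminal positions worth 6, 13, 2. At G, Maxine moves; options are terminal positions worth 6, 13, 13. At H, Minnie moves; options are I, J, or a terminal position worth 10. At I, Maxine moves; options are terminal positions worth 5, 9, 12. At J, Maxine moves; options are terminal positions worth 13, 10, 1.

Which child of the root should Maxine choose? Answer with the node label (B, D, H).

C (Maxine): max(3, 1, 8) = 8
B (Minnie): min(8, 1, 3) = 1
E (Maxine): max(13, 2, 8) = 13
F (Maxine): max(6, 13, 2) = 13
G (Maxine): max(6, 13, 13) = 13
D (Minnie): min(13, 13, 13) = 13
I (Maxine): max(5, 9, 12) = 12
J (Maxine): max(13, 10, 1) = 13
H (Minnie): min(12, 13, 10) = 10
Root (Maxine): max(1, 13, 10) = 13
Maxine picks the child with the highest value: D (value 13).

D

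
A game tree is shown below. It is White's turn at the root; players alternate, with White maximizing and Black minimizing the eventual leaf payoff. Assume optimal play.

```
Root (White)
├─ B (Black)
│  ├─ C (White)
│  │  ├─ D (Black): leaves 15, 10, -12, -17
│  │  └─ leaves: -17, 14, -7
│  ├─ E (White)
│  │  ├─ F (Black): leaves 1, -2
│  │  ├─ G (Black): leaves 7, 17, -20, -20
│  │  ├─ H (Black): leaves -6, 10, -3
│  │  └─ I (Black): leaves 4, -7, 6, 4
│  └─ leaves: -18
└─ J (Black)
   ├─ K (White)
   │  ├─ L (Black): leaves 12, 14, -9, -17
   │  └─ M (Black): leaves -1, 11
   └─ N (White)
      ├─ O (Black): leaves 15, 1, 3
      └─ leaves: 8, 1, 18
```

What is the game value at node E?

F: min(1, -2) = -2
G: min(7, 17, -20, -20) = -20
H: min(-6, 10, -3) = -6
I: min(4, -7, 6, 4) = -7
E: max(-2, -20, -6, -7) = -2

-2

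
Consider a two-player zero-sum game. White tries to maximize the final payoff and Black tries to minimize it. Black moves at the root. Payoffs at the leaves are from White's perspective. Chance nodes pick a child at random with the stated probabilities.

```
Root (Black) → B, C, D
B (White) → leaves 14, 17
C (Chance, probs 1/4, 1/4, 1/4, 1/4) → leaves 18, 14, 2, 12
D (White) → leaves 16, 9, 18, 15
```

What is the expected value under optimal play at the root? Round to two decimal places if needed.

11.5

B (White): max(14, 17) = 17
C (Chance): 1/4·18 + 1/4·14 + 1/4·2 + 1/4·12 = 11.5
D (White): max(16, 9, 18, 15) = 18
Root (Black): min(17, 11.5, 18) = 11.5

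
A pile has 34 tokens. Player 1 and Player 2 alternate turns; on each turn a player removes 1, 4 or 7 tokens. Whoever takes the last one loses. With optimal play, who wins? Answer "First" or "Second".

W/L table (W = player to move can force a win):
i:   0  1  2  3  4  5  6  7  8  9 10 11 12 13 14 15 16 17 18 19 20 21 22 23 24 25 26 27 28 29 30 31 32 33 34
     W  L  W  L  W  W  L  W  W  L  W  L  W  W  L  W  W  L  W  L  W  W  L  W  W  L  W  L  W  W  L  W  W  L  W
Position 34 is W, so the first player wins.

First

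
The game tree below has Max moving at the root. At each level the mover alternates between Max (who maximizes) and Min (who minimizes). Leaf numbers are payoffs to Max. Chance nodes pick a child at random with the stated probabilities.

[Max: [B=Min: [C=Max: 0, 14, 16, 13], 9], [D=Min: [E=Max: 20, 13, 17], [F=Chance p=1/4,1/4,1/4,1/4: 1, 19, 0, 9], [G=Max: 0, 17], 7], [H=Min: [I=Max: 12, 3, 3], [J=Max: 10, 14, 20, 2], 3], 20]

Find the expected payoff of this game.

20

C (Max): max(0, 14, 16, 13) = 16
B (Min): min(16, 9) = 9
E (Max): max(20, 13, 17) = 20
F (Chance): 1/4·1 + 1/4·19 + 1/4·0 + 1/4·9 = 7.25
G (Max): max(0, 17) = 17
D (Min): min(20, 7.25, 17, 7) = 7
I (Max): max(12, 3, 3) = 12
J (Max): max(10, 14, 20, 2) = 20
H (Min): min(12, 20, 3) = 3
Root (Max): max(9, 7, 3, 20) = 20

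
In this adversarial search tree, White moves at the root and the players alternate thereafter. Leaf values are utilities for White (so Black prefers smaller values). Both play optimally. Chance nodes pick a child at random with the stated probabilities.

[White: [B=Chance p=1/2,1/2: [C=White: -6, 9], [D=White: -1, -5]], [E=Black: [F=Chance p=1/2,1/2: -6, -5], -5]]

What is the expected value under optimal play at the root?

C (White): max(-6, 9) = 9
D (White): max(-1, -5) = -1
B (Chance): 1/2·9 + 1/2·-1 = 4
F (Chance): 1/2·-6 + 1/2·-5 = -5.5
E (Black): min(-5.5, -5) = -5.5
Root (White): max(4, -5.5) = 4

4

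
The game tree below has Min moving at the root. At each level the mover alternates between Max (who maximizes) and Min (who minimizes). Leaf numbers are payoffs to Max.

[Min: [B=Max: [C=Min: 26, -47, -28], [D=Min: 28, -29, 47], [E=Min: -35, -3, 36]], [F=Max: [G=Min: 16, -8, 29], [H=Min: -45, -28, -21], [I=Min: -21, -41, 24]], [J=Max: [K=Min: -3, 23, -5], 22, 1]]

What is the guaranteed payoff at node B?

-29

C: min(26, -47, -28) = -47
D: min(28, -29, 47) = -29
E: min(-35, -3, 36) = -35
B: max(-47, -29, -35) = -29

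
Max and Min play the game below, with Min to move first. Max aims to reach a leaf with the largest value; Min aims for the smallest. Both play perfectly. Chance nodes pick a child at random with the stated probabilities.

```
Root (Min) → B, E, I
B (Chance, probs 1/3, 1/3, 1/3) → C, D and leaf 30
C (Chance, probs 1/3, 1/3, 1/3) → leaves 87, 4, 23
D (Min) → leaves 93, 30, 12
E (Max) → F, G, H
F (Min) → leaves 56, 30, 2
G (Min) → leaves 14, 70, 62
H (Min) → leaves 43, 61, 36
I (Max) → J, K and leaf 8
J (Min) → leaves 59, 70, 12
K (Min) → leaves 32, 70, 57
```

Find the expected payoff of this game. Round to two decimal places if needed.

26.67

C (Chance): 1/3·87 + 1/3·4 + 1/3·23 = 38
D (Min): min(93, 30, 12) = 12
B (Chance): 1/3·38 + 1/3·12 + 1/3·30 = 26.67
F (Min): min(56, 30, 2) = 2
G (Min): min(14, 70, 62) = 14
H (Min): min(43, 61, 36) = 36
E (Max): max(2, 14, 36) = 36
J (Min): min(59, 70, 12) = 12
K (Min): min(32, 70, 57) = 32
I (Max): max(12, 32, 8) = 32
Root (Min): min(26.67, 36, 32) = 26.67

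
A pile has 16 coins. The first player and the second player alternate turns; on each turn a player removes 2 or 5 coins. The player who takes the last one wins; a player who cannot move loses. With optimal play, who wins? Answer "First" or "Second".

First

Positions where the player to move wins (W) vs loses (L):
i:   0  1  2  3  4  5  6  7  8  9 10 11 12 13 14 15 16
     L  L  W  W  L  W  W  L  L  W  W  L  W  W  L  L  W
Position 16 is W, so the first player wins.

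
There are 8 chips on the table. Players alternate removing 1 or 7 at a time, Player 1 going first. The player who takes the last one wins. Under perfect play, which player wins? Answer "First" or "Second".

W/L table (W = player to move can force a win):
i:   0  1  2  3  4  5  6  7  8
     L  W  L  W  L  W  L  W  L
Position 8 is L, so the second player wins.

Second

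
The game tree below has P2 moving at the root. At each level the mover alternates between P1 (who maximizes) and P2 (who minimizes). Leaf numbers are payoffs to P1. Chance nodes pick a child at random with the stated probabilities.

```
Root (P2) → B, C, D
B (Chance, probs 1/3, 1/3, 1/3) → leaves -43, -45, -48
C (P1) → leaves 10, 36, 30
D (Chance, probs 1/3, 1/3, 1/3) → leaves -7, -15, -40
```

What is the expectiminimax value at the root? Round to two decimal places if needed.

B (Chance): 1/3·-43 + 1/3·-45 + 1/3·-48 = -45.33
C (P1): max(10, 36, 30) = 36
D (Chance): 1/3·-7 + 1/3·-15 + 1/3·-40 = -20.67
Root (P2): min(-45.33, 36, -20.67) = -45.33

-45.33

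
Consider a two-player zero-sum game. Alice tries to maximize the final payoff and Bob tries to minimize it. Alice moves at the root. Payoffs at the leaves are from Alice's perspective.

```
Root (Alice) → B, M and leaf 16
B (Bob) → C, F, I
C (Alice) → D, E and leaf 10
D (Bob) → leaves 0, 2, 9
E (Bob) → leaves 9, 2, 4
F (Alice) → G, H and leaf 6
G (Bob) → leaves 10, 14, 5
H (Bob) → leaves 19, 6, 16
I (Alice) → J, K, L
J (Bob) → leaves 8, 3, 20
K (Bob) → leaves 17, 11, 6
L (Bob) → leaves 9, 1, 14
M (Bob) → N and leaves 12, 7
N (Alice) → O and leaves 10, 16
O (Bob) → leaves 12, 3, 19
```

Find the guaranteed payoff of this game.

D (Bob): min(0, 2, 9) = 0
E (Bob): min(9, 2, 4) = 2
C (Alice): max(0, 2, 10) = 10
G (Bob): min(10, 14, 5) = 5
H (Bob): min(19, 6, 16) = 6
F (Alice): max(5, 6, 6) = 6
J (Bob): min(8, 3, 20) = 3
K (Bob): min(17, 11, 6) = 6
L (Bob): min(9, 1, 14) = 1
I (Alice): max(3, 6, 1) = 6
B (Bob): min(10, 6, 6) = 6
O (Bob): min(12, 3, 19) = 3
N (Alice): max(3, 10, 16) = 16
M (Bob): min(16, 12, 7) = 7
Root (Alice): max(6, 7, 16) = 16

16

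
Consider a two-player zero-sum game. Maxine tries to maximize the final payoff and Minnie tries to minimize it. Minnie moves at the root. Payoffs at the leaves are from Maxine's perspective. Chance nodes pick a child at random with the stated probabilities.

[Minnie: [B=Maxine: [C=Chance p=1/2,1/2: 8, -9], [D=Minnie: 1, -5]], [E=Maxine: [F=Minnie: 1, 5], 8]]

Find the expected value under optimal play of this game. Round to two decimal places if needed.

C (Chance): 1/2·8 + 1/2·-9 = -0.5
D (Minnie): min(1, -5) = -5
B (Maxine): max(-0.5, -5) = -0.5
F (Minnie): min(1, 5) = 1
E (Maxine): max(1, 8) = 8
Root (Minnie): min(-0.5, 8) = -0.5

-0.5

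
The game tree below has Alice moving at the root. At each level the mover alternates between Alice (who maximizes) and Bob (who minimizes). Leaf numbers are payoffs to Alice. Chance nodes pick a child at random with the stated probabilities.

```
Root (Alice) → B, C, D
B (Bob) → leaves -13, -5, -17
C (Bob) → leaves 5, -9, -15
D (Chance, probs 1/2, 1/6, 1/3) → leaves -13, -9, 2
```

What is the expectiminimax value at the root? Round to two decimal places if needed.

B (Bob): min(-13, -5, -17) = -17
C (Bob): min(5, -9, -15) = -15
D (Chance): 1/2·-13 + 1/6·-9 + 1/3·2 = -7.33
Root (Alice): max(-17, -15, -7.33) = -7.33

-7.33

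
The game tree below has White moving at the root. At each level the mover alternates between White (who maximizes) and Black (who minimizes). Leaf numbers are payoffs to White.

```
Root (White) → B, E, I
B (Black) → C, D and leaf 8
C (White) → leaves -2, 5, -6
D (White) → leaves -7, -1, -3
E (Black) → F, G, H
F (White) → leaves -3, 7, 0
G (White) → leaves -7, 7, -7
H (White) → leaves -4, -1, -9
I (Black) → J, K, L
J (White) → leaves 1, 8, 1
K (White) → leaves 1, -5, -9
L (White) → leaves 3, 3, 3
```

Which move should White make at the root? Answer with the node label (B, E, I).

I

C (White): max(-2, 5, -6) = 5
D (White): max(-7, -1, -3) = -1
B (Black): min(5, -1, 8) = -1
F (White): max(-3, 7, 0) = 7
G (White): max(-7, 7, -7) = 7
H (White): max(-4, -1, -9) = -1
E (Black): min(7, 7, -1) = -1
J (White): max(1, 8, 1) = 8
K (White): max(1, -5, -9) = 1
L (White): max(3, 3, 3) = 3
I (Black): min(8, 1, 3) = 1
Root (White): max(-1, -1, 1) = 1
White picks the child with the highest value: I (value 1).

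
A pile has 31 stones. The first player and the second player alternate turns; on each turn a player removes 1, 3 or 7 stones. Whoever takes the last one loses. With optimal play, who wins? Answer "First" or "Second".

Compute winning (W) and losing (L) positions by backward induction:
i:   0  1  2  3  4  5  6  7  8  9 10 11 12 13 14 15 16 17 18 19 20 21 22 23 24 25 26 27 28 29 30 31
     W  L  W  L  W  L  W  L  W  L  W  L  W  L  W  L  W  L  W  L  W  L  W  L  W  L  W  L  W  L  W  L
Position 31 is L, so the second player wins.

Second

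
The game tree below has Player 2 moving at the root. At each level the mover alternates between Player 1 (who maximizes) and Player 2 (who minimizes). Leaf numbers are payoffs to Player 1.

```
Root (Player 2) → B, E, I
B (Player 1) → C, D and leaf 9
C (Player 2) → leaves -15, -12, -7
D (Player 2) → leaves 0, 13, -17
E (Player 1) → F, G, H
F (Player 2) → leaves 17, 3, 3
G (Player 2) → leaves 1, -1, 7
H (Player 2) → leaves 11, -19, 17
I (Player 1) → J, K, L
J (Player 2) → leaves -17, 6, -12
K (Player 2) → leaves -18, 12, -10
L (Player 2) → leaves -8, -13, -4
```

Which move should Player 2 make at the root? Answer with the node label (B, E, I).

I

C (Player 2): min(-15, -12, -7) = -15
D (Player 2): min(0, 13, -17) = -17
B (Player 1): max(-15, -17, 9) = 9
F (Player 2): min(17, 3, 3) = 3
G (Player 2): min(1, -1, 7) = -1
H (Player 2): min(11, -19, 17) = -19
E (Player 1): max(3, -1, -19) = 3
J (Player 2): min(-17, 6, -12) = -17
K (Player 2): min(-18, 12, -10) = -18
L (Player 2): min(-8, -13, -4) = -13
I (Player 1): max(-17, -18, -13) = -13
Root (Player 2): min(9, 3, -13) = -13
Player 2 picks the child with the lowest value: I (value -13).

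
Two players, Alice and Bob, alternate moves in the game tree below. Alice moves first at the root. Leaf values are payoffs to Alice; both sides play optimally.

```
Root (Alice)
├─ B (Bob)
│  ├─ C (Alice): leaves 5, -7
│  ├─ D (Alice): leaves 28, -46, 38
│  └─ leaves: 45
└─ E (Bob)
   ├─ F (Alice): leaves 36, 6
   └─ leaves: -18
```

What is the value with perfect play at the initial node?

C (Alice): max(5, -7) = 5
D (Alice): max(28, -46, 38) = 38
B (Bob): min(5, 38, 45) = 5
F (Alice): max(36, 6) = 36
E (Bob): min(36, -18) = -18
Root (Alice): max(5, -18) = 5

5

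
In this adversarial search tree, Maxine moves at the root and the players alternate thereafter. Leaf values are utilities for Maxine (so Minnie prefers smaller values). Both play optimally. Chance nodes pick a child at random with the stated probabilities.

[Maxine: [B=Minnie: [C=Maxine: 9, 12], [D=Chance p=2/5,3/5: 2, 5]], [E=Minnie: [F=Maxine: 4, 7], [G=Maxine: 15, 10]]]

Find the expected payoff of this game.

C (Maxine): max(9, 12) = 12
D (Chance): 2/5·2 + 3/5·5 = 3.8
B (Minnie): min(12, 3.8) = 3.8
F (Maxine): max(4, 7) = 7
G (Maxine): max(15, 10) = 15
E (Minnie): min(7, 15) = 7
Root (Maxine): max(3.8, 7) = 7

7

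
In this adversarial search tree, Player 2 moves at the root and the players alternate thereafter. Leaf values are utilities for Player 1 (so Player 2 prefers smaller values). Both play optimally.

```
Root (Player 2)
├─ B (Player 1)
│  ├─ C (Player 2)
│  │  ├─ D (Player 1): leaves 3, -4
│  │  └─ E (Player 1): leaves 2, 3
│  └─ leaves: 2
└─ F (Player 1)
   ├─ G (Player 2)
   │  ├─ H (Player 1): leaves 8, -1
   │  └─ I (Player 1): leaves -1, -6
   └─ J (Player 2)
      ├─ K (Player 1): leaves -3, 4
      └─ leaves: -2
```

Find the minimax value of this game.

D (Player 1): max(3, -4) = 3
E (Player 1): max(2, 3) = 3
C (Player 2): min(3, 3) = 3
B (Player 1): max(3, 2) = 3
H (Player 1): max(8, -1) = 8
I (Player 1): max(-1, -6) = -1
G (Player 2): min(8, -1) = -1
K (Player 1): max(-3, 4) = 4
J (Player 2): min(4, -2) = -2
F (Player 1): max(-1, -2) = -1
Root (Player 2): min(3, -1) = -1

-1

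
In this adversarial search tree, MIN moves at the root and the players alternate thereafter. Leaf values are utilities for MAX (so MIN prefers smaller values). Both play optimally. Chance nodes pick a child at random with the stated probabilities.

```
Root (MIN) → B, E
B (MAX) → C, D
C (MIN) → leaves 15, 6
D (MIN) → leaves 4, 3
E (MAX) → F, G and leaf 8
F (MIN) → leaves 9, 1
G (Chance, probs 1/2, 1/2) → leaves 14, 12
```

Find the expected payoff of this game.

6

C (MIN): min(15, 6) = 6
D (MIN): min(4, 3) = 3
B (MAX): max(6, 3) = 6
F (MIN): min(9, 1) = 1
G (Chance): 1/2·14 + 1/2·12 = 13
E (MAX): max(1, 13, 8) = 13
Root (MIN): min(6, 13) = 6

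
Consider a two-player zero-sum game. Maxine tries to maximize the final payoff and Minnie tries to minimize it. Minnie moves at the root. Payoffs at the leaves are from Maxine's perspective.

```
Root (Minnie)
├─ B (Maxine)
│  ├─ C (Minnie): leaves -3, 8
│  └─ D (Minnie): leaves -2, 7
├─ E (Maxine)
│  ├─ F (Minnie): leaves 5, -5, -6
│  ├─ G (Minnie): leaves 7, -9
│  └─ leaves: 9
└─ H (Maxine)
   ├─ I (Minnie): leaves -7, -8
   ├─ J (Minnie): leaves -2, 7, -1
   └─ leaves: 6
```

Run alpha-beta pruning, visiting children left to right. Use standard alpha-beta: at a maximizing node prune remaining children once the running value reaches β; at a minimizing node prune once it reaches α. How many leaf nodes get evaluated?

C [α=-∞,β=+∞]: v=-3
D [α=-3,β=+∞]: v=-2
B [α=-∞,β=+∞]: v=-2
F [α=-∞,β=-2]: v=-6
G [α=-6,β=-2]: v=-9
E [α=-∞,β=-2]: v=9
I [α=-∞,β=-2]: v=-8
J [α=-8,β=-2]: v=-2
H [α=-∞,β=-2]: v=-2 after child 2 ≥ β → β-cutoff, skip 1
Root [α=-∞,β=+∞]: v=-2
Leaves evaluated: 15 of 16.

15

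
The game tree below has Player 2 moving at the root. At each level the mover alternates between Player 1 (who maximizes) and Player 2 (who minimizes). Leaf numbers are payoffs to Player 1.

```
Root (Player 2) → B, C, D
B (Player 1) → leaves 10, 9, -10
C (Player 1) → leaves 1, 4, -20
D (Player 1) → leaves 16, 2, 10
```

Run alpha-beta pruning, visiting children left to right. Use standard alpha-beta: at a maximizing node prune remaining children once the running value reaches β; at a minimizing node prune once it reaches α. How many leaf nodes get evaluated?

B [α=-∞,β=+∞]: v=10
C [α=-∞,β=10]: v=4
D [α=-∞,β=4]: v=16 after child 1 ≥ β → β-cutoff, skip 2
Root [α=-∞,β=+∞]: v=4
Leaves evaluated: 7 of 9.

7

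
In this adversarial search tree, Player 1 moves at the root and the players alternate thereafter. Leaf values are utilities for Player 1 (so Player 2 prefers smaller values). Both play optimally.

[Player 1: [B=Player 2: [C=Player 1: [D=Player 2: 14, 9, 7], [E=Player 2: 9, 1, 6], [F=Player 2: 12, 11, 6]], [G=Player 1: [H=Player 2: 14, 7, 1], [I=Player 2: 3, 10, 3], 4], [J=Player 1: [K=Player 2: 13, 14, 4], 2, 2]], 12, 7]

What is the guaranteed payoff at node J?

K: min(13, 14, 4) = 4
J: max(4, 2, 2) = 4

4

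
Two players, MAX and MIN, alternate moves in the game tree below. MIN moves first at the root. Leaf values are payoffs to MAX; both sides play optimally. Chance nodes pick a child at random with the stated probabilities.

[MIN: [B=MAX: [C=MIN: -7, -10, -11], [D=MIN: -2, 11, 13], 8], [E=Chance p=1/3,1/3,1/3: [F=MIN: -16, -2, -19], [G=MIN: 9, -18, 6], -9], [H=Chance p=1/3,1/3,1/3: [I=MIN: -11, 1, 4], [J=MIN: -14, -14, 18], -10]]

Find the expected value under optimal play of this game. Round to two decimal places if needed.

-15.33

C (MIN): min(-7, -10, -11) = -11
D (MIN): min(-2, 11, 13) = -2
B (MAX): max(-11, -2, 8) = 8
F (MIN): min(-16, -2, -19) = -19
G (MIN): min(9, -18, 6) = -18
E (Chance): 1/3·-19 + 1/3·-18 + 1/3·-9 = -15.33
I (MIN): min(-11, 1, 4) = -11
J (MIN): min(-14, -14, 18) = -14
H (Chance): 1/3·-11 + 1/3·-14 + 1/3·-10 = -11.67
Root (MIN): min(8, -15.33, -11.67) = -15.33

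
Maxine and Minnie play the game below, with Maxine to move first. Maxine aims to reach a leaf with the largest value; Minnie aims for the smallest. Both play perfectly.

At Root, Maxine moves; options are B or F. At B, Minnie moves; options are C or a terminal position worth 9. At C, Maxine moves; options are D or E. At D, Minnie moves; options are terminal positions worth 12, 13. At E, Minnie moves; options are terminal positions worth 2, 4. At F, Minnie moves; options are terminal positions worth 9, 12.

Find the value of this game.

9

D (Minnie): min(12, 13) = 12
E (Minnie): min(2, 4) = 2
C (Maxine): max(12, 2) = 12
B (Minnie): min(12, 9) = 9
F (Minnie): min(9, 12) = 9
Root (Maxine): max(9, 9) = 9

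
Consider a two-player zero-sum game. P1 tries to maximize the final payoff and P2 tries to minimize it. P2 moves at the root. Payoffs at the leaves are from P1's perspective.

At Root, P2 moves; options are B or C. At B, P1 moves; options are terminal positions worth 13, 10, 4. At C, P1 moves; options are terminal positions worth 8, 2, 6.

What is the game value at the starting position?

B (P1): max(13, 10, 4) = 13
C (P1): max(8, 2, 6) = 8
Root (P2): min(13, 8) = 8

8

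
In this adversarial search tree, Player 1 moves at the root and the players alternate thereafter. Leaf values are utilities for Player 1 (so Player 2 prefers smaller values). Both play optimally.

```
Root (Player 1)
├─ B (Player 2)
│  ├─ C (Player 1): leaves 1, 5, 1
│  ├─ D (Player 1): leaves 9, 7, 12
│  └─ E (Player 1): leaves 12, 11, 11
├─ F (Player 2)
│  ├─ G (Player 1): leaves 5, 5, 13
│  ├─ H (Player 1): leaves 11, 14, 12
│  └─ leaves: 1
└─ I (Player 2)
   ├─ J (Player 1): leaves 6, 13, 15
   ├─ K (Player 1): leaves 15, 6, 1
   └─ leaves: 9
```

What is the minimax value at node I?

9

J: max(6, 13, 15) = 15
K: max(15, 6, 1) = 15
I: min(15, 15, 9) = 9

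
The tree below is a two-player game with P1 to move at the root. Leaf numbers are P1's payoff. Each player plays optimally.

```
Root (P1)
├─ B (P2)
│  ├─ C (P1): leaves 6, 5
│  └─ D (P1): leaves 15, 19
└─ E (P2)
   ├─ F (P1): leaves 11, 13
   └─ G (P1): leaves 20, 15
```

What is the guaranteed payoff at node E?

13

F: max(11, 13) = 13
G: max(20, 15) = 20
E: min(13, 20) = 13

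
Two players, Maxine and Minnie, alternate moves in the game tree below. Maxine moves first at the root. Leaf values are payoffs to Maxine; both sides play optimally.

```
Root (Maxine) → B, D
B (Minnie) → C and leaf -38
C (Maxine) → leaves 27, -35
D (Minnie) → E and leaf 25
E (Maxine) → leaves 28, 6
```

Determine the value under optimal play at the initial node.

C (Maxine): max(27, -35) = 27
B (Minnie): min(27, -38) = -38
E (Maxine): max(28, 6) = 28
D (Minnie): min(28, 25) = 25
Root (Maxine): max(-38, 25) = 25

25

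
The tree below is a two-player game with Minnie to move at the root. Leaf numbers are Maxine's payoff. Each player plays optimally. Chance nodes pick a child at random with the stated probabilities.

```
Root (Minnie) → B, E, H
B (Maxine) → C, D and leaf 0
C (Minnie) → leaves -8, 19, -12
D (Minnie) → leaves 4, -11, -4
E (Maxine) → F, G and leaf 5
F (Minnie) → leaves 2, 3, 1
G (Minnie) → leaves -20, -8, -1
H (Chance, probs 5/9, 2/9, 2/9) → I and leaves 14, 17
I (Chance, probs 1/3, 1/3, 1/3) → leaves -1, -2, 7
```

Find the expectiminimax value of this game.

C (Minnie): min(-8, 19, -12) = -12
D (Minnie): min(4, -11, -4) = -11
B (Maxine): max(-12, -11, 0) = 0
F (Minnie): min(2, 3, 1) = 1
G (Minnie): min(-20, -8, -1) = -20
E (Maxine): max(1, -20, 5) = 5
I (Chance): 1/3·-1 + 1/3·-2 + 1/3·7 = 1.33
H (Chance): 5/9·1.33 + 2/9·14 + 2/9·17 = 7.63
Root (Minnie): min(0, 5, 7.63) = 0

0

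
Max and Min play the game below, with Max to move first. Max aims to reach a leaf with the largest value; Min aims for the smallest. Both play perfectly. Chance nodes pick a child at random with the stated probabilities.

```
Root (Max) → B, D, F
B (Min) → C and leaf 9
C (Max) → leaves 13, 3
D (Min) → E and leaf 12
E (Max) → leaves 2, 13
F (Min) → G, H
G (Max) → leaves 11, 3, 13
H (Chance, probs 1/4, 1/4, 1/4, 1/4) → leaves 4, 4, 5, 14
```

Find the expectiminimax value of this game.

12

C (Max): max(13, 3) = 13
B (Min): min(13, 9) = 9
E (Max): max(2, 13) = 13
D (Min): min(13, 12) = 12
G (Max): max(11, 3, 13) = 13
H (Chance): 1/4·4 + 1/4·4 + 1/4·5 + 1/4·14 = 6.75
F (Min): min(13, 6.75) = 6.75
Root (Max): max(9, 12, 6.75) = 12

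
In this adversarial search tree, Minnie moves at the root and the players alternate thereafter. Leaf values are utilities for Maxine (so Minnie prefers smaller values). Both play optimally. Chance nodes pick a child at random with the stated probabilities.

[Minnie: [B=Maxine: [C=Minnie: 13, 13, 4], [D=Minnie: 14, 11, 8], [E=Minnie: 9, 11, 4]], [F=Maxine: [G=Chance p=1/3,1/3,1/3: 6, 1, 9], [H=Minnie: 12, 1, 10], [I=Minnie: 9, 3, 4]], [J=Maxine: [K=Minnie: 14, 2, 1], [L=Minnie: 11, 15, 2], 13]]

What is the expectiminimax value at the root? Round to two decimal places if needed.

5.33

C (Minnie): min(13, 13, 4) = 4
D (Minnie): min(14, 11, 8) = 8
E (Minnie): min(9, 11, 4) = 4
B (Maxine): max(4, 8, 4) = 8
G (Chance): 1/3·6 + 1/3·1 + 1/3·9 = 5.33
H (Minnie): min(12, 1, 10) = 1
I (Minnie): min(9, 3, 4) = 3
F (Maxine): max(5.33, 1, 3) = 5.33
K (Minnie): min(14, 2, 1) = 1
L (Minnie): min(11, 15, 2) = 2
J (Maxine): max(1, 2, 13) = 13
Root (Minnie): min(8, 5.33, 13) = 5.33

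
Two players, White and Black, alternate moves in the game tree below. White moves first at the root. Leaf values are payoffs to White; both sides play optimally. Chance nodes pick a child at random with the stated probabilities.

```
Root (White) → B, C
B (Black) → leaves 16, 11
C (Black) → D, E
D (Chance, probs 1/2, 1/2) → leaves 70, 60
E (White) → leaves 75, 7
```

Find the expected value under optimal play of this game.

B (Black): min(16, 11) = 11
D (Chance): 1/2·70 + 1/2·60 = 65
E (White): max(75, 7) = 75
C (Black): min(65, 75) = 65
Root (White): max(11, 65) = 65

65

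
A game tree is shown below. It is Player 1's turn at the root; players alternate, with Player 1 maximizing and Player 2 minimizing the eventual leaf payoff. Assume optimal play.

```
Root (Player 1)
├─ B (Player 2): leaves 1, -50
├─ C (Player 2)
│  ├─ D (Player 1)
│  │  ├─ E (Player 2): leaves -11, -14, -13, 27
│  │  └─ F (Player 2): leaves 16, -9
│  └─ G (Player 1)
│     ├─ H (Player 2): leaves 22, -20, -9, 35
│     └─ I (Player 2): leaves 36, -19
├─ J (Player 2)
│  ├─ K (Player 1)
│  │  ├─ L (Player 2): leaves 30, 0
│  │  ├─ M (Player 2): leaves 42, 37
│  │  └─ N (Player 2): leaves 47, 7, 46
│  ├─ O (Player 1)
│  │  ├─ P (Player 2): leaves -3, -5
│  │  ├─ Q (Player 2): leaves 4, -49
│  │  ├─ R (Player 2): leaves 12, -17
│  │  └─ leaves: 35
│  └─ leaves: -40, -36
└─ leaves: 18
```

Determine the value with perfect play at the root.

18

B (Player 2): min(1, -50) = -50
E (Player 2): min(-11, -14, -13, 27) = -14
F (Player 2): min(16, -9) = -9
D (Player 1): max(-14, -9) = -9
H (Player 2): min(22, -20, -9, 35) = -20
I (Player 2): min(36, -19) = -19
G (Player 1): max(-20, -19) = -19
C (Player 2): min(-9, -19) = -19
L (Player 2): min(30, 0) = 0
M (Player 2): min(42, 37) = 37
N (Player 2): min(47, 7, 46) = 7
K (Player 1): max(0, 37, 7) = 37
P (Player 2): min(-3, -5) = -5
Q (Player 2): min(4, -49) = -49
R (Player 2): min(12, -17) = -17
O (Player 1): max(-5, -49, -17, 35) = 35
J (Player 2): min(37, 35, -40, -36) = -40
Root (Player 1): max(-50, -19, -40, 18) = 18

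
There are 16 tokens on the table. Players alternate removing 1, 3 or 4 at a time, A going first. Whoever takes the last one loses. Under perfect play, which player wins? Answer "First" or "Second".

First

Positions where the player to move wins (W) vs loses (L):
i:   0  1  2  3  4  5  6  7  8  9 10 11 12 13 14 15 16
     W  L  W  L  W  W  W  W  L  W  L  W  W  W  W  L  W
Position 16 is W, so the first player wins.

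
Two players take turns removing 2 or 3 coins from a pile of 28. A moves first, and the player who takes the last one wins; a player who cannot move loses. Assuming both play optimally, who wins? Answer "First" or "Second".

W/L table (W = player to move can force a win):
i:   0  1  2  3  4  5  6  7  8  9 10 11 12 13 14 15 16 17 18 19 20 21 22 23 24 25 26 27 28
     L  L  W  W  W  L  L  W  W  W  L  L  W  W  W  L  L  W  W  W  L  L  W  W  W  L  L  W  W
Position 28 is W, so the first player wins.

First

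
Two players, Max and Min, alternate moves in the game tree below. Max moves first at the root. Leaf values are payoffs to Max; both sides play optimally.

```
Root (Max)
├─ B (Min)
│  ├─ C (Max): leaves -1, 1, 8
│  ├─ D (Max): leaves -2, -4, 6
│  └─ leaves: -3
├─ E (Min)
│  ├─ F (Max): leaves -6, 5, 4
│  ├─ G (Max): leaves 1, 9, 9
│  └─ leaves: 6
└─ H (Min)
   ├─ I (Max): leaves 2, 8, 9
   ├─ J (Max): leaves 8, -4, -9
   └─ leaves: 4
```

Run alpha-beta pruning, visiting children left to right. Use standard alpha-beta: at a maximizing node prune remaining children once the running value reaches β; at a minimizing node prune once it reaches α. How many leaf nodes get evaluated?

C [α=-∞,β=+∞]: v=8
D [α=-∞,β=8]: v=6
B [α=-∞,β=+∞]: v=-3
F [α=-3,β=+∞]: v=5
G [α=-3,β=5]: v=9 after child 2 ≥ β → β-cutoff, skip 1
E [α=-3,β=+∞]: v=5
I [α=5,β=+∞]: v=9
J [α=5,β=9]: v=8
H [α=5,β=+∞]: v=4
Root [α=-∞,β=+∞]: v=5
Leaves evaluated: 20 of 21.

20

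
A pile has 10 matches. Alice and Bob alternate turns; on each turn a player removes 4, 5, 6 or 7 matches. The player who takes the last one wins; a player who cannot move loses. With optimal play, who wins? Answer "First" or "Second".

Compute winning (W) and losing (L) positions by backward induction:
i:   0  1  2  3  4  5  6  7  8  9 10
     L  L  L  L  W  W  W  W  W  W  W
Position 10 is W, so the first player wins.

First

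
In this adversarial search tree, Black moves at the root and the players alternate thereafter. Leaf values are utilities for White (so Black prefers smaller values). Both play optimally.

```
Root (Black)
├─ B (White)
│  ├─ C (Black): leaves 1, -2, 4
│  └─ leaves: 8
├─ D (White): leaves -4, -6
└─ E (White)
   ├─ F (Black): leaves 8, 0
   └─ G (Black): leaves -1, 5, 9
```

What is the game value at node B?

8

C: min(1, -2, 4) = -2
B: max(-2, 8) = 8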